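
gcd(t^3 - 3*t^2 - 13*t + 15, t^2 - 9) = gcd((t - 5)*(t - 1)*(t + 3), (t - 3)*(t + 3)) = t + 3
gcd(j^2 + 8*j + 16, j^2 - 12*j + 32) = 1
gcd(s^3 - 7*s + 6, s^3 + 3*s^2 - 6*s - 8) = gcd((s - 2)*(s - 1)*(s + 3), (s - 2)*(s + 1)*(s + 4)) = s - 2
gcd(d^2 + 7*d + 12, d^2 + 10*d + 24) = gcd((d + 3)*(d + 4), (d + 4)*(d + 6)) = d + 4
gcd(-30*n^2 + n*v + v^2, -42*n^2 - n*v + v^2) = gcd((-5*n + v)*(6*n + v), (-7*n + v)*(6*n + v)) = 6*n + v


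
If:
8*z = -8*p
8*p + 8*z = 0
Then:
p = -z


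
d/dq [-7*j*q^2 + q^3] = q*(-14*j + 3*q)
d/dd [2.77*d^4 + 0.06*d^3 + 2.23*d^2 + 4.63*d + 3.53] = 11.08*d^3 + 0.18*d^2 + 4.46*d + 4.63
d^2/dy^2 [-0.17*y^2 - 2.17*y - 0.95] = -0.340000000000000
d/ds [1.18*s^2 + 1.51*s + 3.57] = 2.36*s + 1.51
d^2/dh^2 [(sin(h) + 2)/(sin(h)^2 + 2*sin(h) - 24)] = (-sin(h)^5 - 6*sin(h)^4 - 154*sin(h)^3 - 236*sin(h)^2 - 504*sin(h) + 208)/(sin(h)^2 + 2*sin(h) - 24)^3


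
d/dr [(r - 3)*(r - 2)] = 2*r - 5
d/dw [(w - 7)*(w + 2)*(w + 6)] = 3*w^2 + 2*w - 44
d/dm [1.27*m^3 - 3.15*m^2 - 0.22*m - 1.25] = 3.81*m^2 - 6.3*m - 0.22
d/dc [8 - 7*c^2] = -14*c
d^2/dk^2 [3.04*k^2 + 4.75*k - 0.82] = 6.08000000000000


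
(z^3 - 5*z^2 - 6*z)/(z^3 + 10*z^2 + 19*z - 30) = z*(z^2 - 5*z - 6)/(z^3 + 10*z^2 + 19*z - 30)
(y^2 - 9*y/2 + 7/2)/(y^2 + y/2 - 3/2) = (2*y - 7)/(2*y + 3)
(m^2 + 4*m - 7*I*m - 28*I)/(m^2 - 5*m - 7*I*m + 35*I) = (m + 4)/(m - 5)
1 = 1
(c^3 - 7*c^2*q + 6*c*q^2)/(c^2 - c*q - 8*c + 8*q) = c*(c - 6*q)/(c - 8)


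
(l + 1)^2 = l^2 + 2*l + 1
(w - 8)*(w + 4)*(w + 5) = w^3 + w^2 - 52*w - 160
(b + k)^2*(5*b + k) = 5*b^3 + 11*b^2*k + 7*b*k^2 + k^3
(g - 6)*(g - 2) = g^2 - 8*g + 12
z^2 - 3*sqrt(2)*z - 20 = (z - 5*sqrt(2))*(z + 2*sqrt(2))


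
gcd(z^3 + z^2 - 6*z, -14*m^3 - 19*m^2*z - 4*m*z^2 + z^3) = 1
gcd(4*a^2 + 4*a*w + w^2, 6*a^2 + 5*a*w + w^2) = 2*a + w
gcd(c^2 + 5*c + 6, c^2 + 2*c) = c + 2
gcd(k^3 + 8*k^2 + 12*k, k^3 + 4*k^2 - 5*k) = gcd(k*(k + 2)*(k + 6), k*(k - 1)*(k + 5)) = k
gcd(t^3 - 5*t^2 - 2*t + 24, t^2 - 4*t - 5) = 1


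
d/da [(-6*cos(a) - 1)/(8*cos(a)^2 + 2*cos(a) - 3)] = 2*(24*sin(a)^2 - 8*cos(a) - 34)*sin(a)/(8*cos(a)^2 + 2*cos(a) - 3)^2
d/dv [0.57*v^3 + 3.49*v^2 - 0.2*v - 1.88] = 1.71*v^2 + 6.98*v - 0.2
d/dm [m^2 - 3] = 2*m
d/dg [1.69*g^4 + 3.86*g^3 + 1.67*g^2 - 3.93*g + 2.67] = 6.76*g^3 + 11.58*g^2 + 3.34*g - 3.93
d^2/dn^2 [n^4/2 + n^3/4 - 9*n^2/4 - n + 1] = 6*n^2 + 3*n/2 - 9/2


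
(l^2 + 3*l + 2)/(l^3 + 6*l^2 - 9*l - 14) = (l + 2)/(l^2 + 5*l - 14)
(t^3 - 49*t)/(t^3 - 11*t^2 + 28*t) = (t + 7)/(t - 4)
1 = 1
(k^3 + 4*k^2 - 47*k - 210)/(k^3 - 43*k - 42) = (k + 5)/(k + 1)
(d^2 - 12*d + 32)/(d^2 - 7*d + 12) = (d - 8)/(d - 3)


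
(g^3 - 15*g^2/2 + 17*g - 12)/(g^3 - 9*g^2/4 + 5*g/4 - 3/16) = 8*(g^2 - 6*g + 8)/(8*g^2 - 6*g + 1)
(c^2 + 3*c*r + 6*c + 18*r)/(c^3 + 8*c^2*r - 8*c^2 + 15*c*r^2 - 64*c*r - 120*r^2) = (c + 6)/(c^2 + 5*c*r - 8*c - 40*r)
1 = 1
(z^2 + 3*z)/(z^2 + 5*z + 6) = z/(z + 2)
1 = 1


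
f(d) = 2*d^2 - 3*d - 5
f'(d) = 4*d - 3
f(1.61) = -4.65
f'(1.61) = 3.44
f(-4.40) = 46.92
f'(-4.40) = -20.60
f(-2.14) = 10.58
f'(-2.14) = -11.56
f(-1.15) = 1.10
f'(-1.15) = -7.60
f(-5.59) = 74.27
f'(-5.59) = -25.36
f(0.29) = -5.70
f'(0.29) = -1.84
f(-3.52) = 30.34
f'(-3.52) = -17.08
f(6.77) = 66.36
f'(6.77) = 24.08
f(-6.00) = 85.00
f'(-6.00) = -27.00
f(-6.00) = 85.00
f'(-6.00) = -27.00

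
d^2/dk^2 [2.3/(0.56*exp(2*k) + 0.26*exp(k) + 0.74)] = (2.3*(1.12*exp(k) + 0.26)*(2.24*exp(k) + 0.52)*exp(k) - (5.152*exp(k) + 0.598)*(0.56*exp(2*k) + 0.26*exp(k) + 0.74))*exp(k)/(0.56*exp(2*k) + 0.26*exp(k) + 0.74)^3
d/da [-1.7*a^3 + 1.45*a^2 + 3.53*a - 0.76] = -5.1*a^2 + 2.9*a + 3.53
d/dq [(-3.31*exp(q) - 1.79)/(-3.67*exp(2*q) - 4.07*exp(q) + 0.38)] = (-(3.31*exp(q) + 1.79)*(7.34*exp(q) + 4.07) + 12.1477*exp(2*q) + 13.4717*exp(q) - 1.2578)*exp(q)/(3.67*exp(2*q) + 4.07*exp(q) - 0.38)^2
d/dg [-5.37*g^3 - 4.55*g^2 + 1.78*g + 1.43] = -16.11*g^2 - 9.1*g + 1.78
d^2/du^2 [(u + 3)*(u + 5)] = 2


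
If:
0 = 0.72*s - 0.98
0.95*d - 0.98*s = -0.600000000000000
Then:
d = 0.77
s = 1.36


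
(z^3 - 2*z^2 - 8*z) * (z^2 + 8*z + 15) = z^5 + 6*z^4 - 9*z^3 - 94*z^2 - 120*z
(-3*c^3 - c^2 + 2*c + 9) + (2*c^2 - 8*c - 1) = -3*c^3 + c^2 - 6*c + 8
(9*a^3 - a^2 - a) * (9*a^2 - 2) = 81*a^5 - 9*a^4 - 27*a^3 + 2*a^2 + 2*a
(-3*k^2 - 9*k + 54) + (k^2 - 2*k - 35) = -2*k^2 - 11*k + 19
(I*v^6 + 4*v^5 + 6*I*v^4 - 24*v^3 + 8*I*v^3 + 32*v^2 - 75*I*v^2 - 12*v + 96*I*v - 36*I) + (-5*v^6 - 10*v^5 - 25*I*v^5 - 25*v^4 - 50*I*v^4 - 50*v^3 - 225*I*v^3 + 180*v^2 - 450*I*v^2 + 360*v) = -5*v^6 + I*v^6 - 6*v^5 - 25*I*v^5 - 25*v^4 - 44*I*v^4 - 74*v^3 - 217*I*v^3 + 212*v^2 - 525*I*v^2 + 348*v + 96*I*v - 36*I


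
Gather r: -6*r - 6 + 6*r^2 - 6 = 6*r^2 - 6*r - 12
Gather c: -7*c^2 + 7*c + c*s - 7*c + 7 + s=-7*c^2 + c*s + s + 7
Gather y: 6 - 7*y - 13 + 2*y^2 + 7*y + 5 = 2*y^2 - 2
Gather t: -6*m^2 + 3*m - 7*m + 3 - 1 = -6*m^2 - 4*m + 2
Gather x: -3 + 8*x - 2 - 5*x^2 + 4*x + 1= -5*x^2 + 12*x - 4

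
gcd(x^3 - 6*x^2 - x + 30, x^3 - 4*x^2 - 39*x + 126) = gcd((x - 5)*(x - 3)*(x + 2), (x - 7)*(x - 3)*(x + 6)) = x - 3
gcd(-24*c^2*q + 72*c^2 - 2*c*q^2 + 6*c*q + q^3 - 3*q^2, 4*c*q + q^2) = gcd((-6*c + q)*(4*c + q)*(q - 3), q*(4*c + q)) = 4*c + q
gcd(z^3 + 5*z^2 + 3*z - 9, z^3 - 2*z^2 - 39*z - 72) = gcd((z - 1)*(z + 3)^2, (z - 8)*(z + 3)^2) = z^2 + 6*z + 9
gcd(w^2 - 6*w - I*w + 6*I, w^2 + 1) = w - I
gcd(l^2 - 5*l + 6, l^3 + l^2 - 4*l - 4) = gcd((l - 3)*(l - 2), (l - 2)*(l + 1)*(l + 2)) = l - 2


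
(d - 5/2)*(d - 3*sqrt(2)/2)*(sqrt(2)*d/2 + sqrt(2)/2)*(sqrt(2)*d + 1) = d^4 - 3*d^3/2 - sqrt(2)*d^3 - 4*d^2 + 3*sqrt(2)*d^2/2 + 9*d/4 + 5*sqrt(2)*d/2 + 15/4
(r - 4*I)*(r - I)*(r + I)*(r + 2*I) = r^4 - 2*I*r^3 + 9*r^2 - 2*I*r + 8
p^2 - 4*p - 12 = (p - 6)*(p + 2)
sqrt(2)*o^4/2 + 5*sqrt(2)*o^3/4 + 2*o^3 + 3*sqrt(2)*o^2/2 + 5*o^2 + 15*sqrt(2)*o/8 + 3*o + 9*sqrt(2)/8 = (o + 3/2)*(o + sqrt(2)/2)*(o + 3*sqrt(2)/2)*(sqrt(2)*o/2 + sqrt(2)/2)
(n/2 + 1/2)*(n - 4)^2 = n^3/2 - 7*n^2/2 + 4*n + 8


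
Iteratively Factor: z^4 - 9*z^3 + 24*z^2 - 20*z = (z - 5)*(z^3 - 4*z^2 + 4*z) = (z - 5)*(z - 2)*(z^2 - 2*z) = (z - 5)*(z - 2)^2*(z)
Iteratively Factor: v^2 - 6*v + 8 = (v - 4)*(v - 2)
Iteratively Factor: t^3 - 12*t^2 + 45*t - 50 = (t - 5)*(t^2 - 7*t + 10) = (t - 5)^2*(t - 2)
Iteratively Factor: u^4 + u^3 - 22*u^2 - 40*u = (u)*(u^3 + u^2 - 22*u - 40) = u*(u - 5)*(u^2 + 6*u + 8) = u*(u - 5)*(u + 4)*(u + 2)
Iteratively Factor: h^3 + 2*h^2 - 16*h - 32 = (h + 4)*(h^2 - 2*h - 8) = (h + 2)*(h + 4)*(h - 4)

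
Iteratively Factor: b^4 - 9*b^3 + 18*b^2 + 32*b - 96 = (b + 2)*(b^3 - 11*b^2 + 40*b - 48) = (b - 4)*(b + 2)*(b^2 - 7*b + 12) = (b - 4)^2*(b + 2)*(b - 3)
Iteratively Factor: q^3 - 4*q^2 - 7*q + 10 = (q + 2)*(q^2 - 6*q + 5) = (q - 1)*(q + 2)*(q - 5)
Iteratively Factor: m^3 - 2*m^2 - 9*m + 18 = (m - 3)*(m^2 + m - 6) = (m - 3)*(m + 3)*(m - 2)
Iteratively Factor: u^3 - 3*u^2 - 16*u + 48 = (u + 4)*(u^2 - 7*u + 12) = (u - 3)*(u + 4)*(u - 4)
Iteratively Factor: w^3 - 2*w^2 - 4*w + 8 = (w - 2)*(w^2 - 4) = (w - 2)^2*(w + 2)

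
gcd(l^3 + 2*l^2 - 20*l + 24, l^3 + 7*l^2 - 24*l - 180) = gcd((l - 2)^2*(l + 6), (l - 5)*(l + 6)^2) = l + 6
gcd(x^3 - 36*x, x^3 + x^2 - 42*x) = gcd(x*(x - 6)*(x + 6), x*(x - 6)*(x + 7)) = x^2 - 6*x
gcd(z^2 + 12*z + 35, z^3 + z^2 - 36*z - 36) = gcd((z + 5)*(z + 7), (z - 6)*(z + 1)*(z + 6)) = 1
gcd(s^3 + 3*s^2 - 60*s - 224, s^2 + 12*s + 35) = s + 7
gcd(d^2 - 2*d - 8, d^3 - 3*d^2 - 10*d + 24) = d - 4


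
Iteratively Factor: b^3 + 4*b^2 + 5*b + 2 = (b + 2)*(b^2 + 2*b + 1) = (b + 1)*(b + 2)*(b + 1)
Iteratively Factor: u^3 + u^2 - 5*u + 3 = (u - 1)*(u^2 + 2*u - 3) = (u - 1)*(u + 3)*(u - 1)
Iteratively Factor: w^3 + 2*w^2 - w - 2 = (w + 1)*(w^2 + w - 2) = (w + 1)*(w + 2)*(w - 1)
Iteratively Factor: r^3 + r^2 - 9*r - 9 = (r - 3)*(r^2 + 4*r + 3) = (r - 3)*(r + 1)*(r + 3)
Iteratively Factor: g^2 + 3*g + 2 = (g + 2)*(g + 1)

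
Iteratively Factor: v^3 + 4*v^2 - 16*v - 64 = (v + 4)*(v^2 - 16) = (v + 4)^2*(v - 4)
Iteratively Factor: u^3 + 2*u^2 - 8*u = (u - 2)*(u^2 + 4*u) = u*(u - 2)*(u + 4)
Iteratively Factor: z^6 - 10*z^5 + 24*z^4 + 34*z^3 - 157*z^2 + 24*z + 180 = (z + 1)*(z^5 - 11*z^4 + 35*z^3 - z^2 - 156*z + 180) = (z - 3)*(z + 1)*(z^4 - 8*z^3 + 11*z^2 + 32*z - 60) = (z - 3)^2*(z + 1)*(z^3 - 5*z^2 - 4*z + 20) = (z - 3)^2*(z - 2)*(z + 1)*(z^2 - 3*z - 10) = (z - 5)*(z - 3)^2*(z - 2)*(z + 1)*(z + 2)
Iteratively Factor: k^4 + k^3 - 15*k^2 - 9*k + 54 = (k + 3)*(k^3 - 2*k^2 - 9*k + 18) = (k + 3)^2*(k^2 - 5*k + 6) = (k - 3)*(k + 3)^2*(k - 2)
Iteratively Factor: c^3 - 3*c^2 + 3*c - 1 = (c - 1)*(c^2 - 2*c + 1) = (c - 1)^2*(c - 1)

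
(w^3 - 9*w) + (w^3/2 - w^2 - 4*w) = 3*w^3/2 - w^2 - 13*w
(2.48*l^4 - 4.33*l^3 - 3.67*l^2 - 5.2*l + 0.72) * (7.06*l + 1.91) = 17.5088*l^5 - 25.833*l^4 - 34.1805*l^3 - 43.7217*l^2 - 4.8488*l + 1.3752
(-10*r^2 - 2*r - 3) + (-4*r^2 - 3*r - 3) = -14*r^2 - 5*r - 6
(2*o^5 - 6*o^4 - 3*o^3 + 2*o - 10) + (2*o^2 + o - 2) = 2*o^5 - 6*o^4 - 3*o^3 + 2*o^2 + 3*o - 12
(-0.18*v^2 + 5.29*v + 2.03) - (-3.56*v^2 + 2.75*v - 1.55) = 3.38*v^2 + 2.54*v + 3.58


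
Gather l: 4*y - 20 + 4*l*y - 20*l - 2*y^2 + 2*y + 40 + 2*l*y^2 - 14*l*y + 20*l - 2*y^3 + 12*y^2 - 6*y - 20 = l*(2*y^2 - 10*y) - 2*y^3 + 10*y^2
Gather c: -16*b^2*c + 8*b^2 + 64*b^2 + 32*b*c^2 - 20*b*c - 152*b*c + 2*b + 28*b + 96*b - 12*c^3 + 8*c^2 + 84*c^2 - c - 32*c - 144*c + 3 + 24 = 72*b^2 + 126*b - 12*c^3 + c^2*(32*b + 92) + c*(-16*b^2 - 172*b - 177) + 27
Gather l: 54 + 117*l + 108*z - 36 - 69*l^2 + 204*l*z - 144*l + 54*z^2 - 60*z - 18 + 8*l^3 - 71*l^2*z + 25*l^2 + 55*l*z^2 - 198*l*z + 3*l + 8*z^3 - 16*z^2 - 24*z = 8*l^3 + l^2*(-71*z - 44) + l*(55*z^2 + 6*z - 24) + 8*z^3 + 38*z^2 + 24*z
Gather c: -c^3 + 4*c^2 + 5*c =-c^3 + 4*c^2 + 5*c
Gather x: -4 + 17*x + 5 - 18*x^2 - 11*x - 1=-18*x^2 + 6*x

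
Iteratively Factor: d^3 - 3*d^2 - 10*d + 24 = (d - 4)*(d^2 + d - 6) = (d - 4)*(d + 3)*(d - 2)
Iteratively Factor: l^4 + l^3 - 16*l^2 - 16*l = (l + 1)*(l^3 - 16*l) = (l - 4)*(l + 1)*(l^2 + 4*l) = (l - 4)*(l + 1)*(l + 4)*(l)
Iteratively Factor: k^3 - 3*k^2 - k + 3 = (k - 3)*(k^2 - 1) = (k - 3)*(k - 1)*(k + 1)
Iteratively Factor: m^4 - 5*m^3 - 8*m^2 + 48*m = (m)*(m^3 - 5*m^2 - 8*m + 48) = m*(m - 4)*(m^2 - m - 12) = m*(m - 4)*(m + 3)*(m - 4)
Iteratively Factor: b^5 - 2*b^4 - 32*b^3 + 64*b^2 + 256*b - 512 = (b - 4)*(b^4 + 2*b^3 - 24*b^2 - 32*b + 128) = (b - 4)*(b + 4)*(b^3 - 2*b^2 - 16*b + 32) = (b - 4)^2*(b + 4)*(b^2 + 2*b - 8) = (b - 4)^2*(b - 2)*(b + 4)*(b + 4)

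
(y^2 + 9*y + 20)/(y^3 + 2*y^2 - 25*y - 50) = (y + 4)/(y^2 - 3*y - 10)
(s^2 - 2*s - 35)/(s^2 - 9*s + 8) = (s^2 - 2*s - 35)/(s^2 - 9*s + 8)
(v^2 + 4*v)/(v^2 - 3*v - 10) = v*(v + 4)/(v^2 - 3*v - 10)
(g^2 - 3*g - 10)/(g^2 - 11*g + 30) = (g + 2)/(g - 6)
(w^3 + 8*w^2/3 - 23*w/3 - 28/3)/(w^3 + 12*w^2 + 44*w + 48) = (3*w^2 - 4*w - 7)/(3*(w^2 + 8*w + 12))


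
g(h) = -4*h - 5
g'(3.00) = -4.00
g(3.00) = -17.00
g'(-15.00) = -4.00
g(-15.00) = 55.00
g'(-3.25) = -4.00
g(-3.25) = 8.00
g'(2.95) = -4.00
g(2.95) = -16.80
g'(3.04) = -4.00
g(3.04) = -17.16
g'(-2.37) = -4.00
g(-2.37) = 4.48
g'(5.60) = -4.00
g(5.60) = -27.40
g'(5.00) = -4.00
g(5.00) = -25.00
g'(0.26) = -4.00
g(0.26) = -6.04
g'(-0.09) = -4.00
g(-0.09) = -4.64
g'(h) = -4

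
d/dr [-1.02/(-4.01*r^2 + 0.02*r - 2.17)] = (0.0204 - 8.1804*r)/(4.01*r^2 - 0.02*r + 2.17)^2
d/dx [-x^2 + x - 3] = 1 - 2*x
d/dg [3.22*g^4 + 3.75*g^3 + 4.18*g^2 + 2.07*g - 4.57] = 12.88*g^3 + 11.25*g^2 + 8.36*g + 2.07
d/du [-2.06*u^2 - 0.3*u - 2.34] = -4.12*u - 0.3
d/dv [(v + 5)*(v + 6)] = 2*v + 11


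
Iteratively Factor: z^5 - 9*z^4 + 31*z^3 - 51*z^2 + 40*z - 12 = (z - 3)*(z^4 - 6*z^3 + 13*z^2 - 12*z + 4) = (z - 3)*(z - 2)*(z^3 - 4*z^2 + 5*z - 2) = (z - 3)*(z - 2)^2*(z^2 - 2*z + 1) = (z - 3)*(z - 2)^2*(z - 1)*(z - 1)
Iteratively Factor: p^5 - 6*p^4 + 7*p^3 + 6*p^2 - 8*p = (p - 2)*(p^4 - 4*p^3 - p^2 + 4*p) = (p - 4)*(p - 2)*(p^3 - p) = p*(p - 4)*(p - 2)*(p^2 - 1) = p*(p - 4)*(p - 2)*(p - 1)*(p + 1)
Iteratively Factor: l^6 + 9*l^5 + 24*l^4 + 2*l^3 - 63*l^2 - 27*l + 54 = (l - 1)*(l^5 + 10*l^4 + 34*l^3 + 36*l^2 - 27*l - 54) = (l - 1)*(l + 3)*(l^4 + 7*l^3 + 13*l^2 - 3*l - 18) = (l - 1)*(l + 3)^2*(l^3 + 4*l^2 + l - 6) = (l - 1)*(l + 3)^3*(l^2 + l - 2) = (l - 1)*(l + 2)*(l + 3)^3*(l - 1)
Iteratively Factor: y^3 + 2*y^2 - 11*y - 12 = (y - 3)*(y^2 + 5*y + 4) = (y - 3)*(y + 4)*(y + 1)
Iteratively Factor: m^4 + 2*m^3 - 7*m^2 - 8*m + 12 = (m - 1)*(m^3 + 3*m^2 - 4*m - 12) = (m - 1)*(m + 3)*(m^2 - 4) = (m - 1)*(m + 2)*(m + 3)*(m - 2)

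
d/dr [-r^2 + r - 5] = 1 - 2*r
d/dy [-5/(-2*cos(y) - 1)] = 10*sin(y)/(2*cos(y) + 1)^2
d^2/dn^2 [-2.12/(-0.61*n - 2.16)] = 1.577704/(0.61*n + 2.16)^3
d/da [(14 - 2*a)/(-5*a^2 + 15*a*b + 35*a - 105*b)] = -2/(5*a^2 - 30*a*b + 45*b^2)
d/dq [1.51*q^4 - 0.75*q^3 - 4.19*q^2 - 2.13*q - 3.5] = 6.04*q^3 - 2.25*q^2 - 8.38*q - 2.13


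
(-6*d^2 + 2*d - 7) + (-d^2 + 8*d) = -7*d^2 + 10*d - 7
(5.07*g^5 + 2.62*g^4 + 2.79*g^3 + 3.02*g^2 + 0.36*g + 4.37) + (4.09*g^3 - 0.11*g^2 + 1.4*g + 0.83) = 5.07*g^5 + 2.62*g^4 + 6.88*g^3 + 2.91*g^2 + 1.76*g + 5.2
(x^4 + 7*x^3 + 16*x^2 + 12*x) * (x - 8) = x^5 - x^4 - 40*x^3 - 116*x^2 - 96*x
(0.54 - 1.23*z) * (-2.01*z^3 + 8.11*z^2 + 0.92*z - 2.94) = 2.4723*z^4 - 11.0607*z^3 + 3.2478*z^2 + 4.113*z - 1.5876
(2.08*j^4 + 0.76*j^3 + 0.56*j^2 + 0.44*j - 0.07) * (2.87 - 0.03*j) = -0.0624*j^5 + 5.9468*j^4 + 2.1644*j^3 + 1.594*j^2 + 1.2649*j - 0.2009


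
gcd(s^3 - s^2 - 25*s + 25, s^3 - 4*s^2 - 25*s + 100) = s^2 - 25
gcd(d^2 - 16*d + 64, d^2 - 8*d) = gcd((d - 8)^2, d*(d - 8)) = d - 8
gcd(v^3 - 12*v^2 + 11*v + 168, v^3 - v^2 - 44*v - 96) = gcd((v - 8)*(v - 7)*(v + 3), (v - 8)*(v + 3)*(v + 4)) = v^2 - 5*v - 24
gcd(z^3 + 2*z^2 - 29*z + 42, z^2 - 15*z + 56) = 1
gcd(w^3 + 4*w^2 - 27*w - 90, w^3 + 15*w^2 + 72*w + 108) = w^2 + 9*w + 18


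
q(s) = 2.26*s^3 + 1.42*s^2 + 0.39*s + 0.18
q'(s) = 6.78*s^2 + 2.84*s + 0.39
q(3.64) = 129.41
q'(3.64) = 100.56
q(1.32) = 8.37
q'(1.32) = 15.95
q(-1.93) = -11.53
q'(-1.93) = 20.16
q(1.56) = 12.82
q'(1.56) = 21.32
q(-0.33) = 0.12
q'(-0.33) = 0.19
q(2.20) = 31.98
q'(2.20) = 39.45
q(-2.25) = -19.25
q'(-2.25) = 28.32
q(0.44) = 0.82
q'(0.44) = 2.95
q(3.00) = 75.15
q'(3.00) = 69.93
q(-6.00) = -439.20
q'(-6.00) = 227.43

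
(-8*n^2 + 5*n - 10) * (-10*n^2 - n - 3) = 80*n^4 - 42*n^3 + 119*n^2 - 5*n + 30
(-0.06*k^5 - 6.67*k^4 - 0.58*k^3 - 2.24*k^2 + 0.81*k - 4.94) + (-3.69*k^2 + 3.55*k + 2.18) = -0.06*k^5 - 6.67*k^4 - 0.58*k^3 - 5.93*k^2 + 4.36*k - 2.76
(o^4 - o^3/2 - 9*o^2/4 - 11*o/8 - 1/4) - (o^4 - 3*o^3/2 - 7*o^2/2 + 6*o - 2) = o^3 + 5*o^2/4 - 59*o/8 + 7/4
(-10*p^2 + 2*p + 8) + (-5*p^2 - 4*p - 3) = -15*p^2 - 2*p + 5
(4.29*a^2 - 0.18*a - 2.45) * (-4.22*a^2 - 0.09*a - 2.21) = -18.1038*a^4 + 0.3735*a^3 + 0.8743*a^2 + 0.6183*a + 5.4145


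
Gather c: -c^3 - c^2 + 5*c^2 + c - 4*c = -c^3 + 4*c^2 - 3*c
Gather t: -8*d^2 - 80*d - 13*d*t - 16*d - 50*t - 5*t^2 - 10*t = -8*d^2 - 96*d - 5*t^2 + t*(-13*d - 60)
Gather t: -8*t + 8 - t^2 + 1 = -t^2 - 8*t + 9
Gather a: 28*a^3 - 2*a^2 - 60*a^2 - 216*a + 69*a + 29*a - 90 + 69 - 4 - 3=28*a^3 - 62*a^2 - 118*a - 28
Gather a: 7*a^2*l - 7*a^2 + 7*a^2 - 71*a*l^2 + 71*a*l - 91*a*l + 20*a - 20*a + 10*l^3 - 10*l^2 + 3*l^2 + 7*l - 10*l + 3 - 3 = 7*a^2*l + a*(-71*l^2 - 20*l) + 10*l^3 - 7*l^2 - 3*l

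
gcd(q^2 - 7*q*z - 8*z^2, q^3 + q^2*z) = q + z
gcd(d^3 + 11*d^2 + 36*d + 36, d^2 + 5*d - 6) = d + 6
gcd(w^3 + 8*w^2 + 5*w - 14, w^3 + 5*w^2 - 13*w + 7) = w^2 + 6*w - 7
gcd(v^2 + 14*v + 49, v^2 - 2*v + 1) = 1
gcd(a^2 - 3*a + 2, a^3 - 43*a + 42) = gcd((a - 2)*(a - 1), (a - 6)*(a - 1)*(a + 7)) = a - 1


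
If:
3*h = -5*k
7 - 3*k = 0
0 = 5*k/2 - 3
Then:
No Solution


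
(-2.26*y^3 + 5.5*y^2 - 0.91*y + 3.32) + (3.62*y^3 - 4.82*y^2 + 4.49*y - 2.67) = 1.36*y^3 + 0.68*y^2 + 3.58*y + 0.65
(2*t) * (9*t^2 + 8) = 18*t^3 + 16*t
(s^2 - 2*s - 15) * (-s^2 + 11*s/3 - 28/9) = -s^4 + 17*s^3/3 + 41*s^2/9 - 439*s/9 + 140/3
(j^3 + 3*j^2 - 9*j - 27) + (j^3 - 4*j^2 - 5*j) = 2*j^3 - j^2 - 14*j - 27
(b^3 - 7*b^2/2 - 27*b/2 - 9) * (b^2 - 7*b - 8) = b^5 - 21*b^4/2 + 3*b^3 + 227*b^2/2 + 171*b + 72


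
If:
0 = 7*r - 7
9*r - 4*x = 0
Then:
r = 1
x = 9/4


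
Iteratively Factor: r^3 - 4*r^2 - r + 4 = (r - 4)*(r^2 - 1) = (r - 4)*(r + 1)*(r - 1)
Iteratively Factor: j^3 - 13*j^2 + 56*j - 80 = (j - 4)*(j^2 - 9*j + 20) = (j - 4)^2*(j - 5)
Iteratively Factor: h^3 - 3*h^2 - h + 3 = (h - 1)*(h^2 - 2*h - 3) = (h - 1)*(h + 1)*(h - 3)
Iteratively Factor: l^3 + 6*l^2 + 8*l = (l)*(l^2 + 6*l + 8) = l*(l + 2)*(l + 4)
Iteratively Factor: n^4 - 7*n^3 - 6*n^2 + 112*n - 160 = (n - 2)*(n^3 - 5*n^2 - 16*n + 80) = (n - 2)*(n + 4)*(n^2 - 9*n + 20) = (n - 5)*(n - 2)*(n + 4)*(n - 4)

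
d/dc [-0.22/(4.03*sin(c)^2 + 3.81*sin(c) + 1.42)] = (1.7732*sin(c) + 0.8382)*cos(c)/(4.03*sin(c)^2 + 3.81*sin(c) + 1.42)^2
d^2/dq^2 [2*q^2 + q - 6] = 4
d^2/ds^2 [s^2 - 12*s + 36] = 2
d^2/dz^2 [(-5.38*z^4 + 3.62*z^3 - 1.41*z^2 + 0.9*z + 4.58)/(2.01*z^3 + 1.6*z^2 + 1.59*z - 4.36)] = (-5.6843418860808e-14*z^8 - 2.8421709430404e-14*z^7 - 27.8346380000002*z^6 - 412.607736*z^5 + 790.716606*z^4 + 734.255152*z^3 - 1184.029452*z^2 + 761.29176*z + 45.928804)/(8.120601*z^9 + 19.39248*z^8 + 34.708077*z^7 - 18.067868*z^6 - 56.674917*z^5 - 104.954664*z^4 + 52.096527*z^3 + 58.178532*z^2 + 90.675792*z - 82.881856)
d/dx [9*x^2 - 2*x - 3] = 18*x - 2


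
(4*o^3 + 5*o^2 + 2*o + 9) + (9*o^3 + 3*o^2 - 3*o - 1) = 13*o^3 + 8*o^2 - o + 8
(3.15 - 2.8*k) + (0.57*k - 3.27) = -2.23*k - 0.12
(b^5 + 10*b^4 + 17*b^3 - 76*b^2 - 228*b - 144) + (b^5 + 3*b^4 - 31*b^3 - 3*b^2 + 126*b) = 2*b^5 + 13*b^4 - 14*b^3 - 79*b^2 - 102*b - 144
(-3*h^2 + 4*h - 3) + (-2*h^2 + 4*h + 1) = -5*h^2 + 8*h - 2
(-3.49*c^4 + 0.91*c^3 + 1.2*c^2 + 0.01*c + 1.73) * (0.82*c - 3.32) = -2.8618*c^5 + 12.333*c^4 - 2.0372*c^3 - 3.9758*c^2 + 1.3854*c - 5.7436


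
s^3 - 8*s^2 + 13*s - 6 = (s - 6)*(s - 1)^2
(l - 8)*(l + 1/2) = l^2 - 15*l/2 - 4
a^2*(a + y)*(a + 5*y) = a^4 + 6*a^3*y + 5*a^2*y^2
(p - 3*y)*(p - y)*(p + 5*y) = p^3 + p^2*y - 17*p*y^2 + 15*y^3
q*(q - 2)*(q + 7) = q^3 + 5*q^2 - 14*q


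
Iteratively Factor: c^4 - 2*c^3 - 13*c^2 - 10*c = (c + 1)*(c^3 - 3*c^2 - 10*c) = c*(c + 1)*(c^2 - 3*c - 10) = c*(c - 5)*(c + 1)*(c + 2)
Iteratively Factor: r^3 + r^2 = (r + 1)*(r^2) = r*(r + 1)*(r)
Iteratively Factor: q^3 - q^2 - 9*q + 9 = (q - 3)*(q^2 + 2*q - 3) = (q - 3)*(q + 3)*(q - 1)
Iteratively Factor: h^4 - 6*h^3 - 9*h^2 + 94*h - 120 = (h - 3)*(h^3 - 3*h^2 - 18*h + 40) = (h - 5)*(h - 3)*(h^2 + 2*h - 8) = (h - 5)*(h - 3)*(h + 4)*(h - 2)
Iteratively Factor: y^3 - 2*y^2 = (y)*(y^2 - 2*y) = y*(y - 2)*(y)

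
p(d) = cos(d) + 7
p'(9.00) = -0.41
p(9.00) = 6.09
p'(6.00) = 0.28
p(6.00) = 7.96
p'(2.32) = -0.73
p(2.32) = 6.32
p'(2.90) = -0.24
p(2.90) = 6.03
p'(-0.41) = 0.40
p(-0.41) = 7.92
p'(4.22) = 0.88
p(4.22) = 6.53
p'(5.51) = 0.70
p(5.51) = 7.72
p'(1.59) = -1.00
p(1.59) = 6.98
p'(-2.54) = 0.57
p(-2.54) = 6.18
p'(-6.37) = 0.09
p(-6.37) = 8.00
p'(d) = -sin(d)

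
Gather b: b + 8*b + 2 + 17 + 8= 9*b + 27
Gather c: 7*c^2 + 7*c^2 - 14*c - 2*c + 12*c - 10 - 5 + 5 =14*c^2 - 4*c - 10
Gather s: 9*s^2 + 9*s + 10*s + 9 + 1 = 9*s^2 + 19*s + 10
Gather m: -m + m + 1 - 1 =0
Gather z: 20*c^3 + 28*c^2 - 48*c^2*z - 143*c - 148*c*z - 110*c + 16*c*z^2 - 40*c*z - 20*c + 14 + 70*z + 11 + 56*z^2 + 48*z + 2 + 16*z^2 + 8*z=20*c^3 + 28*c^2 - 273*c + z^2*(16*c + 72) + z*(-48*c^2 - 188*c + 126) + 27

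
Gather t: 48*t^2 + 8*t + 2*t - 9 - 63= 48*t^2 + 10*t - 72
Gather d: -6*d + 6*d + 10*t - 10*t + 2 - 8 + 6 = 0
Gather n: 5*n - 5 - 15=5*n - 20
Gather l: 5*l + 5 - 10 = 5*l - 5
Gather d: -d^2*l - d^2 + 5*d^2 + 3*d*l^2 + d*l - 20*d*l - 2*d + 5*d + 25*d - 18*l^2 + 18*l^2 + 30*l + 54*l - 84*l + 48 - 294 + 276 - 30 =d^2*(4 - l) + d*(3*l^2 - 19*l + 28)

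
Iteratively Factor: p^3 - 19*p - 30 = (p + 3)*(p^2 - 3*p - 10) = (p - 5)*(p + 3)*(p + 2)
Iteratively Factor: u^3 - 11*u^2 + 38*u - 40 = (u - 2)*(u^2 - 9*u + 20) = (u - 5)*(u - 2)*(u - 4)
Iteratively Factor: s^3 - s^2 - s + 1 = (s - 1)*(s^2 - 1) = (s - 1)^2*(s + 1)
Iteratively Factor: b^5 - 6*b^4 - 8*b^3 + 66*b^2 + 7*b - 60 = (b - 1)*(b^4 - 5*b^3 - 13*b^2 + 53*b + 60) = (b - 4)*(b - 1)*(b^3 - b^2 - 17*b - 15) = (b - 4)*(b - 1)*(b + 1)*(b^2 - 2*b - 15) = (b - 5)*(b - 4)*(b - 1)*(b + 1)*(b + 3)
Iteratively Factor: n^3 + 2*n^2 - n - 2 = (n + 2)*(n^2 - 1) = (n + 1)*(n + 2)*(n - 1)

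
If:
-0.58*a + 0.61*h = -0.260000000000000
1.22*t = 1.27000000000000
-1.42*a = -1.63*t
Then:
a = 1.19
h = 0.71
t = 1.04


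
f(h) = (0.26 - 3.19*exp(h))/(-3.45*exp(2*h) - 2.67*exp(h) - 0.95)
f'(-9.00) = 0.00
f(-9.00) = -0.27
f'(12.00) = 0.00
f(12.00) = 0.00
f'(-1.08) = 0.20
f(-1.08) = 0.37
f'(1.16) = -0.16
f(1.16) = 0.22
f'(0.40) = -0.17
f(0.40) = 0.36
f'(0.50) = -0.18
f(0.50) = 0.34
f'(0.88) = -0.18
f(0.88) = 0.27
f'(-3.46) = 0.11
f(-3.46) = -0.15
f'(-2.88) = 0.17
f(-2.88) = -0.07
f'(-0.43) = 0.01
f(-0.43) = 0.44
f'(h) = (0.26 - 3.19*exp(h))*(6.9*exp(2*h) + 2.67*exp(h))/(-3.45*exp(2*h) - 2.67*exp(h) - 0.95)^2 - 3.19*exp(h)/(-3.45*exp(2*h) - 2.67*exp(h) - 0.95) = (-11.0055*exp(2*h) + 1.794*exp(h) + 3.7247)*exp(h)/(11.9025*exp(4*h) + 18.423*exp(3*h) + 13.6839*exp(2*h) + 5.073*exp(h) + 0.9025)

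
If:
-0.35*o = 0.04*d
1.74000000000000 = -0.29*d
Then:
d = -6.00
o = 0.69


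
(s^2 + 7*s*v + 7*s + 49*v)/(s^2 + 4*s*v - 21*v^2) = (s + 7)/(s - 3*v)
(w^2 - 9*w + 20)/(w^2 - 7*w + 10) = (w - 4)/(w - 2)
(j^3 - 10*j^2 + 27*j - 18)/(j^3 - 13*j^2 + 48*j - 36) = (j - 3)/(j - 6)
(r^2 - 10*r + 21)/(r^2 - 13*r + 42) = (r - 3)/(r - 6)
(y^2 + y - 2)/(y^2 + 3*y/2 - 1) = 2*(y - 1)/(2*y - 1)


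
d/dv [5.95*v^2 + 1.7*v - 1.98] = 11.9*v + 1.7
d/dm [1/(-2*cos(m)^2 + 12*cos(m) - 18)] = -sin(m)/(cos(m) - 3)^3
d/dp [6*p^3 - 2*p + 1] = 18*p^2 - 2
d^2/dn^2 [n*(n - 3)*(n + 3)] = 6*n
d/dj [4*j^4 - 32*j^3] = 16*j^2*(j - 6)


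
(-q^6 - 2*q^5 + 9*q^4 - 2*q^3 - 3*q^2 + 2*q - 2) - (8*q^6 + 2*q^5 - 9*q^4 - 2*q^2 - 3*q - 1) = -9*q^6 - 4*q^5 + 18*q^4 - 2*q^3 - q^2 + 5*q - 1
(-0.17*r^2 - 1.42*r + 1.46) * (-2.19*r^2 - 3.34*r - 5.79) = 0.3723*r^4 + 3.6776*r^3 + 2.5297*r^2 + 3.3454*r - 8.4534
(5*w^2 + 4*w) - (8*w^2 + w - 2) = -3*w^2 + 3*w + 2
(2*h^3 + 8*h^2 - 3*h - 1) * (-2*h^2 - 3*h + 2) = -4*h^5 - 22*h^4 - 14*h^3 + 27*h^2 - 3*h - 2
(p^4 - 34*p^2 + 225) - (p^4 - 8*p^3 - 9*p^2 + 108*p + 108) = 8*p^3 - 25*p^2 - 108*p + 117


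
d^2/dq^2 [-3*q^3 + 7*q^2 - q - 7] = 14 - 18*q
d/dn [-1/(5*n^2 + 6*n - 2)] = 2*(5*n + 3)/(5*n^2 + 6*n - 2)^2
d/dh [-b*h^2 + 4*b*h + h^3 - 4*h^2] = -2*b*h + 4*b + 3*h^2 - 8*h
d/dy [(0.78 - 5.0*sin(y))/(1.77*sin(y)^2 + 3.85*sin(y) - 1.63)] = (8.85*sin(y)^2 - 2.7612*sin(y) + 5.147)*cos(y)/(3.1329*sin(y)^4 + 13.629*sin(y)^3 + 9.0523*sin(y)^2 - 12.551*sin(y) + 2.6569)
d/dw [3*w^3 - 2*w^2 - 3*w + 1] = 9*w^2 - 4*w - 3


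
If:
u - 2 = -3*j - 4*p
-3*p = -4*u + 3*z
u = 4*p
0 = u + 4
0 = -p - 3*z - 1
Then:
No Solution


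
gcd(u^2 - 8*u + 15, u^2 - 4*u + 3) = u - 3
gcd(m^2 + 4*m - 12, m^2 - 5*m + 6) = m - 2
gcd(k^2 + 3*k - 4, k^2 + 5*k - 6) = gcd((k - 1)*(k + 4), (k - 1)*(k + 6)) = k - 1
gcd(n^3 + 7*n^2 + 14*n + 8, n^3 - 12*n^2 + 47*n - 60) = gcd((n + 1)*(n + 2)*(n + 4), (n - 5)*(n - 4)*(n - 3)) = 1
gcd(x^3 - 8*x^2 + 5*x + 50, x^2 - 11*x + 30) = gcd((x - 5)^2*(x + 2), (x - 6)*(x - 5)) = x - 5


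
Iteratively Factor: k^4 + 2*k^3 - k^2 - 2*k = (k + 2)*(k^3 - k) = k*(k + 2)*(k^2 - 1) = k*(k - 1)*(k + 2)*(k + 1)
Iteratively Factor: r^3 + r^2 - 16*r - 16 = (r - 4)*(r^2 + 5*r + 4) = (r - 4)*(r + 4)*(r + 1)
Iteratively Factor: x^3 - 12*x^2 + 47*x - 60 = (x - 4)*(x^2 - 8*x + 15) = (x - 4)*(x - 3)*(x - 5)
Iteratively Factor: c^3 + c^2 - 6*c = (c)*(c^2 + c - 6) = c*(c - 2)*(c + 3)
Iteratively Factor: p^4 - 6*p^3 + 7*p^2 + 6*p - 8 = (p + 1)*(p^3 - 7*p^2 + 14*p - 8) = (p - 1)*(p + 1)*(p^2 - 6*p + 8) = (p - 4)*(p - 1)*(p + 1)*(p - 2)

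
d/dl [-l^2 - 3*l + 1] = -2*l - 3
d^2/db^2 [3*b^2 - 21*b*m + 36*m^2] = 6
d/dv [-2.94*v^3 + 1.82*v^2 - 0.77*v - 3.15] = -8.82*v^2 + 3.64*v - 0.77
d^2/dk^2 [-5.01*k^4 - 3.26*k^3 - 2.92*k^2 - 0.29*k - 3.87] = -60.12*k^2 - 19.56*k - 5.84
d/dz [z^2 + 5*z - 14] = 2*z + 5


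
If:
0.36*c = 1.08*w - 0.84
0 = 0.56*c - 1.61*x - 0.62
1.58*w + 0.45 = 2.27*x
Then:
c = 9.71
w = 4.01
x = 2.99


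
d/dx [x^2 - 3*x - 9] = 2*x - 3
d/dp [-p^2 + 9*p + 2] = 9 - 2*p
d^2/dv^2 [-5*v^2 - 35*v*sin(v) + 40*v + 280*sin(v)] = 35*v*sin(v) - 280*sin(v) - 70*cos(v) - 10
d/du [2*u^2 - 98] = 4*u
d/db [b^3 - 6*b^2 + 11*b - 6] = 3*b^2 - 12*b + 11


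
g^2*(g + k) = g^3 + g^2*k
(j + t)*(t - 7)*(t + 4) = j*t^2 - 3*j*t - 28*j + t^3 - 3*t^2 - 28*t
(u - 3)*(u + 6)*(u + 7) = u^3 + 10*u^2 + 3*u - 126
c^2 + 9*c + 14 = (c + 2)*(c + 7)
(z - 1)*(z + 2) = z^2 + z - 2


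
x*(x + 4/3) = x^2 + 4*x/3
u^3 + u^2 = u^2*(u + 1)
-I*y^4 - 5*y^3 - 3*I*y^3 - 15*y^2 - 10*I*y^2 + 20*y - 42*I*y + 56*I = (y + 4)*(y - 7*I)*(y + 2*I)*(-I*y + I)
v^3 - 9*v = v*(v - 3)*(v + 3)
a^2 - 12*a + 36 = (a - 6)^2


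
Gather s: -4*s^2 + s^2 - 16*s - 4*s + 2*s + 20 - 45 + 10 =-3*s^2 - 18*s - 15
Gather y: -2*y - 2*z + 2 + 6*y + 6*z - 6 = 4*y + 4*z - 4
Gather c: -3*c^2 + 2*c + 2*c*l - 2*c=-3*c^2 + 2*c*l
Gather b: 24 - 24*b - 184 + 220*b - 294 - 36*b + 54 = 160*b - 400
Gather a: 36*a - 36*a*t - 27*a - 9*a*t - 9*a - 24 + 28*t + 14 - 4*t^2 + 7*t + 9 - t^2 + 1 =-45*a*t - 5*t^2 + 35*t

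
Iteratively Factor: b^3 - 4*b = (b)*(b^2 - 4) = b*(b - 2)*(b + 2)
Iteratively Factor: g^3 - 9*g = (g + 3)*(g^2 - 3*g) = (g - 3)*(g + 3)*(g)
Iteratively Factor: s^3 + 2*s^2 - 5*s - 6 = (s + 1)*(s^2 + s - 6) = (s + 1)*(s + 3)*(s - 2)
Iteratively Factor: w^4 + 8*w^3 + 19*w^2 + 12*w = (w + 1)*(w^3 + 7*w^2 + 12*w) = w*(w + 1)*(w^2 + 7*w + 12) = w*(w + 1)*(w + 4)*(w + 3)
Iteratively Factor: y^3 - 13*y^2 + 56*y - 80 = (y - 5)*(y^2 - 8*y + 16) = (y - 5)*(y - 4)*(y - 4)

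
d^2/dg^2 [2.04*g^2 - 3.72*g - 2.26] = 4.08000000000000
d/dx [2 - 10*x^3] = -30*x^2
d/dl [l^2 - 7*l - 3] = 2*l - 7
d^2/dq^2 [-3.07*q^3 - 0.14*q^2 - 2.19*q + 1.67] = -18.42*q - 0.28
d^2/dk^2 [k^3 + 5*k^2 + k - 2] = 6*k + 10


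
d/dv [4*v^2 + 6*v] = 8*v + 6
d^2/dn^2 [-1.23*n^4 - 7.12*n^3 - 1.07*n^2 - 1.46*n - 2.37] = -14.76*n^2 - 42.72*n - 2.14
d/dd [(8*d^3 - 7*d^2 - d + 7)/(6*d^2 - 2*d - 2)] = (12*d^4 - 8*d^3 - 7*d^2 - 14*d + 4)/(9*d^4 - 6*d^3 - 5*d^2 + 2*d + 1)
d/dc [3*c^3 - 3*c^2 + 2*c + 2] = 9*c^2 - 6*c + 2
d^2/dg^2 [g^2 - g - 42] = 2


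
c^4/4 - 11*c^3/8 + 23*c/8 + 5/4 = (c/4 + 1/4)*(c - 5)*(c - 2)*(c + 1/2)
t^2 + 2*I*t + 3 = (t - I)*(t + 3*I)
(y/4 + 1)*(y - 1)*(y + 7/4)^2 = y^4/4 + 13*y^3/8 + 153*y^2/64 - 77*y/64 - 49/16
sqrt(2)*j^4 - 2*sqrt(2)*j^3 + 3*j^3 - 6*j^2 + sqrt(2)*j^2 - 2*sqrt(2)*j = j*(j - 2)*(j + sqrt(2))*(sqrt(2)*j + 1)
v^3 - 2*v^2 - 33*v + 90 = (v - 5)*(v - 3)*(v + 6)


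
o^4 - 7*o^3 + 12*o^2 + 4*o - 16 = (o - 4)*(o - 2)^2*(o + 1)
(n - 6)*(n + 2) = n^2 - 4*n - 12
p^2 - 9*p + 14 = (p - 7)*(p - 2)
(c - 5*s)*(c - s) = c^2 - 6*c*s + 5*s^2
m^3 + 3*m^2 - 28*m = m*(m - 4)*(m + 7)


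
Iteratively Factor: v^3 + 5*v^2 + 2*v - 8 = (v + 2)*(v^2 + 3*v - 4) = (v + 2)*(v + 4)*(v - 1)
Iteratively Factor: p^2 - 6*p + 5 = (p - 1)*(p - 5)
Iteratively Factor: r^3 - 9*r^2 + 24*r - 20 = (r - 5)*(r^2 - 4*r + 4) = (r - 5)*(r - 2)*(r - 2)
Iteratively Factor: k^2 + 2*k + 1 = (k + 1)*(k + 1)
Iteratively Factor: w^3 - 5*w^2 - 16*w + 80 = (w - 4)*(w^2 - w - 20) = (w - 4)*(w + 4)*(w - 5)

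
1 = 1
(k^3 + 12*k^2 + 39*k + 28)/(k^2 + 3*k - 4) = (k^2 + 8*k + 7)/(k - 1)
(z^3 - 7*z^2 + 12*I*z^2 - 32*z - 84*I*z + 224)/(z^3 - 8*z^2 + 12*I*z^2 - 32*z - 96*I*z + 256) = (z - 7)/(z - 8)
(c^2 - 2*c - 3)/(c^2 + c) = (c - 3)/c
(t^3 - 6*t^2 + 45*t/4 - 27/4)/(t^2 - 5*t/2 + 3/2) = (2*t^2 - 9*t + 9)/(2*(t - 1))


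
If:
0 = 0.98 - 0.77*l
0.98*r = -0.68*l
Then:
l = 1.27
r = -0.88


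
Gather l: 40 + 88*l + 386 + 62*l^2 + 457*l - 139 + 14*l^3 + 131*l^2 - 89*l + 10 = 14*l^3 + 193*l^2 + 456*l + 297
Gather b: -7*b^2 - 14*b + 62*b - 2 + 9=-7*b^2 + 48*b + 7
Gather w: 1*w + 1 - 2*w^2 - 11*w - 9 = -2*w^2 - 10*w - 8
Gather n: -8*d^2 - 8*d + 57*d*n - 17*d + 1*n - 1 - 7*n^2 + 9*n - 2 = -8*d^2 - 25*d - 7*n^2 + n*(57*d + 10) - 3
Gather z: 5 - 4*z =5 - 4*z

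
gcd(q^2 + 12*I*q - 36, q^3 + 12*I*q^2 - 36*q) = q^2 + 12*I*q - 36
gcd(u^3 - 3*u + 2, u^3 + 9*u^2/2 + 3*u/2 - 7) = u^2 + u - 2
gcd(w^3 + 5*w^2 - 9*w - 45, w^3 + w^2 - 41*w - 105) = w^2 + 8*w + 15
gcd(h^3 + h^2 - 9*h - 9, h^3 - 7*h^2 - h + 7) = h + 1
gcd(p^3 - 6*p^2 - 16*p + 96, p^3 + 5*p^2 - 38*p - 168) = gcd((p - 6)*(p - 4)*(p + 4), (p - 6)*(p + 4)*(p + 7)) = p^2 - 2*p - 24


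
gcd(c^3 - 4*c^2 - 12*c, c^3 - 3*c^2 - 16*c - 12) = c^2 - 4*c - 12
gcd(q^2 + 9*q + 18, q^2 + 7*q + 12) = q + 3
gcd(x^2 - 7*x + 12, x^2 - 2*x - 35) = 1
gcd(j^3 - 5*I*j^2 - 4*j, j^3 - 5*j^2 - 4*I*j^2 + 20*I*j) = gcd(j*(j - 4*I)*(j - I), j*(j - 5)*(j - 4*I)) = j^2 - 4*I*j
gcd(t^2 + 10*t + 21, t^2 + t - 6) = t + 3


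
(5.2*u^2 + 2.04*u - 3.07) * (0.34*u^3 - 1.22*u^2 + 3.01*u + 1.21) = 1.768*u^5 - 5.6504*u^4 + 12.1194*u^3 + 16.1778*u^2 - 6.7723*u - 3.7147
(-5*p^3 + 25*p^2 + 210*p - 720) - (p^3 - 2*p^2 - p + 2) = -6*p^3 + 27*p^2 + 211*p - 722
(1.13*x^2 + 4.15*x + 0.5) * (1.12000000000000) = 1.2656*x^2 + 4.648*x + 0.56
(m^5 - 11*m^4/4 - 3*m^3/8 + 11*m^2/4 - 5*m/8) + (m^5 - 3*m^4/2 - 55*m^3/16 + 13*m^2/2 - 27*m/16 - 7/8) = 2*m^5 - 17*m^4/4 - 61*m^3/16 + 37*m^2/4 - 37*m/16 - 7/8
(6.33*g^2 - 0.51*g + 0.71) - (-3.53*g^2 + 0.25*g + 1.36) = 9.86*g^2 - 0.76*g - 0.65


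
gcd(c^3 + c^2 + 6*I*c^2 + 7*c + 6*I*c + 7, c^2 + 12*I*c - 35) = c + 7*I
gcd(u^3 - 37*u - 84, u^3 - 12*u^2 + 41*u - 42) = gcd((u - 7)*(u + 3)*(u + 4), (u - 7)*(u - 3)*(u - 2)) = u - 7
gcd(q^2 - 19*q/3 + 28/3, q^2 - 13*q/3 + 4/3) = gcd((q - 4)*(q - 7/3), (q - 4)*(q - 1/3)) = q - 4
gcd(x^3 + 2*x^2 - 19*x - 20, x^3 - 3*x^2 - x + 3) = x + 1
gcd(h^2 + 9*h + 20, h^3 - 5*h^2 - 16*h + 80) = h + 4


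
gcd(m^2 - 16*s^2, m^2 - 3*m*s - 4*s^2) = -m + 4*s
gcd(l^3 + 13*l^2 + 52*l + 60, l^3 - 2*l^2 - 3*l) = 1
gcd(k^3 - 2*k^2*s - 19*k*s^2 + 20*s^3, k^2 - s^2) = -k + s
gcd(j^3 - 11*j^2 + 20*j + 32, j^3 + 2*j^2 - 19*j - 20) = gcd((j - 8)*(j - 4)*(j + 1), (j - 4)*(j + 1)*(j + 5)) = j^2 - 3*j - 4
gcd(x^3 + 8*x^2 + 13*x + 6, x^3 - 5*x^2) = 1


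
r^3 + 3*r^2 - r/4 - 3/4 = (r - 1/2)*(r + 1/2)*(r + 3)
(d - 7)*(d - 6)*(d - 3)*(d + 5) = d^4 - 11*d^3 + d^2 + 279*d - 630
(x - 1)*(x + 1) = x^2 - 1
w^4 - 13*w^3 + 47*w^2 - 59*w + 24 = (w - 8)*(w - 3)*(w - 1)^2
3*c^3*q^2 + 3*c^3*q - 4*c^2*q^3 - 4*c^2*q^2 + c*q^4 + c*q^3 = q*(-3*c + q)*(-c + q)*(c*q + c)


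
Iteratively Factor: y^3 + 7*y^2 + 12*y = (y + 4)*(y^2 + 3*y) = (y + 3)*(y + 4)*(y)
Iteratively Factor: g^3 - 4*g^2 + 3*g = (g - 1)*(g^2 - 3*g) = g*(g - 1)*(g - 3)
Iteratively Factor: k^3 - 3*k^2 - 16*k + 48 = (k - 4)*(k^2 + k - 12) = (k - 4)*(k + 4)*(k - 3)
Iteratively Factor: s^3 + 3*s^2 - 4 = (s + 2)*(s^2 + s - 2) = (s + 2)^2*(s - 1)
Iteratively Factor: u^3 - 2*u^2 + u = (u - 1)*(u^2 - u) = u*(u - 1)*(u - 1)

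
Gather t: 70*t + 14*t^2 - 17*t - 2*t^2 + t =12*t^2 + 54*t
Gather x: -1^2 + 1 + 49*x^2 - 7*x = 49*x^2 - 7*x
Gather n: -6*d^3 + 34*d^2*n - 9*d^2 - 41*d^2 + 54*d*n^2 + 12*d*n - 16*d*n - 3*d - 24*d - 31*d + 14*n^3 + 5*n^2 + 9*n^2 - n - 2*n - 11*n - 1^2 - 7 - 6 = -6*d^3 - 50*d^2 - 58*d + 14*n^3 + n^2*(54*d + 14) + n*(34*d^2 - 4*d - 14) - 14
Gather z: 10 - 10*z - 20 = -10*z - 10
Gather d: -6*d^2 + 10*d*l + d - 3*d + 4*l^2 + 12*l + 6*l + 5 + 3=-6*d^2 + d*(10*l - 2) + 4*l^2 + 18*l + 8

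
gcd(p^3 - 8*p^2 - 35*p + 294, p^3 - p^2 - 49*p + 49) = p - 7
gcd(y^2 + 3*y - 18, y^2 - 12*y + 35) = 1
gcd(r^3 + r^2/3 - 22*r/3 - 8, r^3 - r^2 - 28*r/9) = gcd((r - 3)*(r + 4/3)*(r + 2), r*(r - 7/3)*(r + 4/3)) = r + 4/3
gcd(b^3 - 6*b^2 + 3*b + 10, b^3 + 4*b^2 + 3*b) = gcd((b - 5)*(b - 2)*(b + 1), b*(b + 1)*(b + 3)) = b + 1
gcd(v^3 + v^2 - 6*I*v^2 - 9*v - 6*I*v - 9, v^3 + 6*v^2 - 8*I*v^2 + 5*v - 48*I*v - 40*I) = v + 1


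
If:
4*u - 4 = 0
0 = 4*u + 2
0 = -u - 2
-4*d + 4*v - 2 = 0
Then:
No Solution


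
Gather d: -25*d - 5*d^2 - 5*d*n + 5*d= -5*d^2 + d*(-5*n - 20)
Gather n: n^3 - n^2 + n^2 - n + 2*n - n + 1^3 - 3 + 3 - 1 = n^3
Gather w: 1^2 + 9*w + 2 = 9*w + 3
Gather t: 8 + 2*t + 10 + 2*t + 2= 4*t + 20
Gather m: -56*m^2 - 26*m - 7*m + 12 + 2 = -56*m^2 - 33*m + 14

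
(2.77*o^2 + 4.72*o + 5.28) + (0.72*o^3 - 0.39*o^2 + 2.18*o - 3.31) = 0.72*o^3 + 2.38*o^2 + 6.9*o + 1.97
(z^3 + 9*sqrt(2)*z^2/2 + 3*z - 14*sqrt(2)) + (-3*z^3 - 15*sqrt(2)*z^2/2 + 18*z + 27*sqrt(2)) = -2*z^3 - 3*sqrt(2)*z^2 + 21*z + 13*sqrt(2)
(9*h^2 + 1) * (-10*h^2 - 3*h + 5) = -90*h^4 - 27*h^3 + 35*h^2 - 3*h + 5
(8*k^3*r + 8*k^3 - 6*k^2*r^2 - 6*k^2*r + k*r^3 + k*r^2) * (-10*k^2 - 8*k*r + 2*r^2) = -80*k^5*r - 80*k^5 - 4*k^4*r^2 - 4*k^4*r + 54*k^3*r^3 + 54*k^3*r^2 - 20*k^2*r^4 - 20*k^2*r^3 + 2*k*r^5 + 2*k*r^4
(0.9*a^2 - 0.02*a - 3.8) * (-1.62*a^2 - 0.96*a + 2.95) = -1.458*a^4 - 0.8316*a^3 + 8.8302*a^2 + 3.589*a - 11.21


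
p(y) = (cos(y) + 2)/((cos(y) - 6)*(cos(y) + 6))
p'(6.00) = -0.00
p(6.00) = -0.08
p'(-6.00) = 0.01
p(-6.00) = -0.08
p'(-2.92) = -0.01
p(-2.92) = -0.03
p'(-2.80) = -0.01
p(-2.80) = -0.03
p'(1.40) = 0.03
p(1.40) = -0.06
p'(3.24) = -0.00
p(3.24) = -0.03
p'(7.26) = 0.03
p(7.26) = -0.07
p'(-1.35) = -0.03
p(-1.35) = -0.06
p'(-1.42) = -0.03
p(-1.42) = -0.06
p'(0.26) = 0.01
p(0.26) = -0.08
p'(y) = (cos(y) + 2)*sin(y)/((cos(y) - 6)*(cos(y) + 6)^2) - sin(y)/((cos(y) - 6)*(cos(y) + 6)) + (cos(y) + 2)*sin(y)/((cos(y) - 6)^2*(cos(y) + 6))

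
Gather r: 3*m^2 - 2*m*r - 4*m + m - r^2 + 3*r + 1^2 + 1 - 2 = 3*m^2 - 3*m - r^2 + r*(3 - 2*m)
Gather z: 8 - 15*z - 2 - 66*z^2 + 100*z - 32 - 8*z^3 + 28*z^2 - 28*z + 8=-8*z^3 - 38*z^2 + 57*z - 18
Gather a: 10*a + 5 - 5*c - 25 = 10*a - 5*c - 20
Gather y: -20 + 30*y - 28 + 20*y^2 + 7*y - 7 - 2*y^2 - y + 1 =18*y^2 + 36*y - 54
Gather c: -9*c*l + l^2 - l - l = -9*c*l + l^2 - 2*l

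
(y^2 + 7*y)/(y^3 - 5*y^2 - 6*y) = (y + 7)/(y^2 - 5*y - 6)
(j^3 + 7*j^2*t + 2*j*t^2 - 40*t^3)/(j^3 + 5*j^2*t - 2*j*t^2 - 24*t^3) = (j + 5*t)/(j + 3*t)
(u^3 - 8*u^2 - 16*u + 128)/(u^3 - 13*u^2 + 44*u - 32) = (u + 4)/(u - 1)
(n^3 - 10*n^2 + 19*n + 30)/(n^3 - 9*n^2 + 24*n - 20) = (n^2 - 5*n - 6)/(n^2 - 4*n + 4)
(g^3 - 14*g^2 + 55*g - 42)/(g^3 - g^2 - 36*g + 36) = (g - 7)/(g + 6)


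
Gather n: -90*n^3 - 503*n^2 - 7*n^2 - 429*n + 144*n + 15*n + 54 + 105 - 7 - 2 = -90*n^3 - 510*n^2 - 270*n + 150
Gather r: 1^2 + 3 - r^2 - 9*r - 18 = -r^2 - 9*r - 14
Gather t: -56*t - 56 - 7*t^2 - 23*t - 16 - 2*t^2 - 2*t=-9*t^2 - 81*t - 72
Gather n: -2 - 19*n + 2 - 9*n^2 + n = -9*n^2 - 18*n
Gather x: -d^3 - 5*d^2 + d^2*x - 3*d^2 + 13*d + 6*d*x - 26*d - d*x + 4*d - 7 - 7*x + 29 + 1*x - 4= -d^3 - 8*d^2 - 9*d + x*(d^2 + 5*d - 6) + 18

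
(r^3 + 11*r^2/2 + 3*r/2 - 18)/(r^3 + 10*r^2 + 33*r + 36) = (r - 3/2)/(r + 3)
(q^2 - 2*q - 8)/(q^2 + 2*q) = (q - 4)/q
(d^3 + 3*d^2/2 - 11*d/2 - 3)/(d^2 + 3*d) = d - 3/2 - 1/d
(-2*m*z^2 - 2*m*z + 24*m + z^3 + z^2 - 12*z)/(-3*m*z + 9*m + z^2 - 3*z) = (-2*m*z - 8*m + z^2 + 4*z)/(-3*m + z)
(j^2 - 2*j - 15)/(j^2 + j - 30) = (j + 3)/(j + 6)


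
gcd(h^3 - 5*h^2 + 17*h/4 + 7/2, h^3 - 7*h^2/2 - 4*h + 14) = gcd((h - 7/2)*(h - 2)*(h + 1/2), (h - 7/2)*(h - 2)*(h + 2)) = h^2 - 11*h/2 + 7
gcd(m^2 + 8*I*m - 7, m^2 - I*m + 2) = m + I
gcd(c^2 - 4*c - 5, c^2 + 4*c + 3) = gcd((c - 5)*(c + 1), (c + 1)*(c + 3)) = c + 1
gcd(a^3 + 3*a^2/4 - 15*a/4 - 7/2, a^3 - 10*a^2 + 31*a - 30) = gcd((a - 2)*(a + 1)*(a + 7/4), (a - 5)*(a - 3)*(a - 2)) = a - 2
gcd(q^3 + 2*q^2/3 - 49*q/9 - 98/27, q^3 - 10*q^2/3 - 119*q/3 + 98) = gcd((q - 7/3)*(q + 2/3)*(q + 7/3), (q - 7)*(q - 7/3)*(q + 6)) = q - 7/3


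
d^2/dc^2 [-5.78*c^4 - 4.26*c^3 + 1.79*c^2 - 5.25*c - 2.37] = -69.36*c^2 - 25.56*c + 3.58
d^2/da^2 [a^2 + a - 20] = 2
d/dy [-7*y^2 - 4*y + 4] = -14*y - 4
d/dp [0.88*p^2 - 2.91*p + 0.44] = 1.76*p - 2.91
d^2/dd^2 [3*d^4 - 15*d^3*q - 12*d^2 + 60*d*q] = 36*d^2 - 90*d*q - 24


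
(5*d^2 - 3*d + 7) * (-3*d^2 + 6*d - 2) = -15*d^4 + 39*d^3 - 49*d^2 + 48*d - 14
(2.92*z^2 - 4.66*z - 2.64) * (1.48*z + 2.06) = 4.3216*z^3 - 0.8816*z^2 - 13.5068*z - 5.4384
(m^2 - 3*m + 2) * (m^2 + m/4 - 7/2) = m^4 - 11*m^3/4 - 9*m^2/4 + 11*m - 7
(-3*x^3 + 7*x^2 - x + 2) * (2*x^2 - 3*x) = -6*x^5 + 23*x^4 - 23*x^3 + 7*x^2 - 6*x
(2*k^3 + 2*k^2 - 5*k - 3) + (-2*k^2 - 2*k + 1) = 2*k^3 - 7*k - 2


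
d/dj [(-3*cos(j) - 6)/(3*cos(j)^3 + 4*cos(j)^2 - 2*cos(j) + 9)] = 12*(30*sin(j) - 38*sin(2*j) - 22*sin(3*j) - 3*sin(4*j))/(cos(j) + 8*cos(2*j) + 3*cos(3*j) + 44)^2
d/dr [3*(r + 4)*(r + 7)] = 6*r + 33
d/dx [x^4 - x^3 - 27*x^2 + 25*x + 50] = 4*x^3 - 3*x^2 - 54*x + 25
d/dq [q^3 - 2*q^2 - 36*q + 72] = 3*q^2 - 4*q - 36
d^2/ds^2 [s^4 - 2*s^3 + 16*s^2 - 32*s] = 12*s^2 - 12*s + 32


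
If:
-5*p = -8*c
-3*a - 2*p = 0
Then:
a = -2*p/3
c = 5*p/8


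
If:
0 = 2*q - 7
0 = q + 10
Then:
No Solution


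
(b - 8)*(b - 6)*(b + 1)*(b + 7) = b^4 - 6*b^3 - 57*b^2 + 286*b + 336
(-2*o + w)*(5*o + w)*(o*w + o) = -10*o^3*w - 10*o^3 + 3*o^2*w^2 + 3*o^2*w + o*w^3 + o*w^2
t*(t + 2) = t^2 + 2*t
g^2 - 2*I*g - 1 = (g - I)^2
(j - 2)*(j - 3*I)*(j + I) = j^3 - 2*j^2 - 2*I*j^2 + 3*j + 4*I*j - 6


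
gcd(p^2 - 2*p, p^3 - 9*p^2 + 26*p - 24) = p - 2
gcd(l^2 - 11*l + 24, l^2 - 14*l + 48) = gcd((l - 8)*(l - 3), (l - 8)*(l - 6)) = l - 8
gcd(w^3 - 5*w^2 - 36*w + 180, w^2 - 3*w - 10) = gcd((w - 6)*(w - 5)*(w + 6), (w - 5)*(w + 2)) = w - 5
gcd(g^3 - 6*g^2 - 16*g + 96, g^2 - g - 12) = g - 4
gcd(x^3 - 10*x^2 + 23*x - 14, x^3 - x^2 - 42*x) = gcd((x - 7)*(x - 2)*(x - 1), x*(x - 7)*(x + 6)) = x - 7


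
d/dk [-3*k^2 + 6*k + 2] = 6 - 6*k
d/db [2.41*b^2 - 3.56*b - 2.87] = 4.82*b - 3.56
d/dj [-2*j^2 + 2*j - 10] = 2 - 4*j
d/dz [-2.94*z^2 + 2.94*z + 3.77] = 2.94 - 5.88*z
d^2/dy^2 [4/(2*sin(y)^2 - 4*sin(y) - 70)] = 4*(-2*sin(y)^4 + 3*sin(y)^3 - 69*sin(y)^2 + 29*sin(y) + 39)/((sin(y) - 7)^3*(sin(y) + 5)^3)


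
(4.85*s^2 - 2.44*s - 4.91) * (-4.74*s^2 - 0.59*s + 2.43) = -22.989*s^4 + 8.7041*s^3 + 36.4985*s^2 - 3.0323*s - 11.9313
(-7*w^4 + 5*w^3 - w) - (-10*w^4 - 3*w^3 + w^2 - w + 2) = 3*w^4 + 8*w^3 - w^2 - 2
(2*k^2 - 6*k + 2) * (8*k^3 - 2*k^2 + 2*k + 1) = 16*k^5 - 52*k^4 + 32*k^3 - 14*k^2 - 2*k + 2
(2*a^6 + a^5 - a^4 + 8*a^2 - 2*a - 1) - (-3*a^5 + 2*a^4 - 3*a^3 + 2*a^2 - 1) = 2*a^6 + 4*a^5 - 3*a^4 + 3*a^3 + 6*a^2 - 2*a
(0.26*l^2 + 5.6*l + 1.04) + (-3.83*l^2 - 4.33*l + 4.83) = -3.57*l^2 + 1.27*l + 5.87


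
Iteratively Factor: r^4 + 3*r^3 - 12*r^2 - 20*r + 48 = (r + 3)*(r^3 - 12*r + 16) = (r - 2)*(r + 3)*(r^2 + 2*r - 8) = (r - 2)*(r + 3)*(r + 4)*(r - 2)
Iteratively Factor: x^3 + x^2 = (x + 1)*(x^2) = x*(x + 1)*(x)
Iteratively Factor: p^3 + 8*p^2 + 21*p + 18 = (p + 2)*(p^2 + 6*p + 9) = (p + 2)*(p + 3)*(p + 3)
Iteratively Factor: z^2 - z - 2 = (z - 2)*(z + 1)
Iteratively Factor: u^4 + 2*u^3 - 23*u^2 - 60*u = (u + 3)*(u^3 - u^2 - 20*u) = (u - 5)*(u + 3)*(u^2 + 4*u) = u*(u - 5)*(u + 3)*(u + 4)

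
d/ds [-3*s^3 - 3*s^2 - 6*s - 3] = -9*s^2 - 6*s - 6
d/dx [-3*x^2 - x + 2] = -6*x - 1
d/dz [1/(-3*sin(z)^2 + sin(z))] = (6/tan(z) - cos(z)/sin(z)^2)/(3*sin(z) - 1)^2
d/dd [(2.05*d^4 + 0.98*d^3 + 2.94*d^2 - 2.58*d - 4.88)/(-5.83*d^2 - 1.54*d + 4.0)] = (-23.903*d^5 - 15.1844*d^4 + 29.7816*d^3 - 7.809*d^2 - 33.3808*d - 17.8352)/(33.9889*d^4 + 17.9564*d^3 - 44.2684*d^2 - 12.32*d + 16.0)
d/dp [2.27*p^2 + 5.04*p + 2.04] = 4.54*p + 5.04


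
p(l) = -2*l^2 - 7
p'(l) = -4*l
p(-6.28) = -85.88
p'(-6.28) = 25.12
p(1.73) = -12.99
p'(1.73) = -6.92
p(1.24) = -10.08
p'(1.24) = -4.96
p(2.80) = -22.68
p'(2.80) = -11.20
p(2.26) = -17.22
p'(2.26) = -9.04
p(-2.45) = -19.00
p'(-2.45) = 9.80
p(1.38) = -10.81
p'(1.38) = -5.52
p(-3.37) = -29.71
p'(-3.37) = 13.48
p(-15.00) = -457.00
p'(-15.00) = 60.00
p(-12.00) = -295.00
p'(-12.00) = 48.00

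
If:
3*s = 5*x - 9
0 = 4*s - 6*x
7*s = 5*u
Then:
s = 27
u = 189/5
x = 18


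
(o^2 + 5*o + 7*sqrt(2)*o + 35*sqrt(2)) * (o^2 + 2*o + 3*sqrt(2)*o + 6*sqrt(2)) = o^4 + 7*o^3 + 10*sqrt(2)*o^3 + 52*o^2 + 70*sqrt(2)*o^2 + 100*sqrt(2)*o + 294*o + 420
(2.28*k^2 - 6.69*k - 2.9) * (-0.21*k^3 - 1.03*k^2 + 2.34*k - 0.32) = -0.4788*k^5 - 0.9435*k^4 + 12.8349*k^3 - 13.3972*k^2 - 4.6452*k + 0.928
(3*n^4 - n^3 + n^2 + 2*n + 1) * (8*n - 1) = 24*n^5 - 11*n^4 + 9*n^3 + 15*n^2 + 6*n - 1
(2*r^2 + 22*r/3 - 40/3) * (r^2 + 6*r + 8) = 2*r^4 + 58*r^3/3 + 140*r^2/3 - 64*r/3 - 320/3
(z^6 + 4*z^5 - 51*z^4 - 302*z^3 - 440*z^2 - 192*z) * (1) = z^6 + 4*z^5 - 51*z^4 - 302*z^3 - 440*z^2 - 192*z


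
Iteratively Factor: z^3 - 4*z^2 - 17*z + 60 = (z - 3)*(z^2 - z - 20) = (z - 3)*(z + 4)*(z - 5)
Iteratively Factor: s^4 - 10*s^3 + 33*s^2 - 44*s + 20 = (s - 2)*(s^3 - 8*s^2 + 17*s - 10) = (s - 2)^2*(s^2 - 6*s + 5) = (s - 5)*(s - 2)^2*(s - 1)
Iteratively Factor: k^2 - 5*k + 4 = (k - 1)*(k - 4)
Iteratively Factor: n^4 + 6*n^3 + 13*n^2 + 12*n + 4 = (n + 1)*(n^3 + 5*n^2 + 8*n + 4) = (n + 1)*(n + 2)*(n^2 + 3*n + 2) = (n + 1)*(n + 2)^2*(n + 1)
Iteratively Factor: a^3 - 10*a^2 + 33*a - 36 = (a - 3)*(a^2 - 7*a + 12) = (a - 4)*(a - 3)*(a - 3)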